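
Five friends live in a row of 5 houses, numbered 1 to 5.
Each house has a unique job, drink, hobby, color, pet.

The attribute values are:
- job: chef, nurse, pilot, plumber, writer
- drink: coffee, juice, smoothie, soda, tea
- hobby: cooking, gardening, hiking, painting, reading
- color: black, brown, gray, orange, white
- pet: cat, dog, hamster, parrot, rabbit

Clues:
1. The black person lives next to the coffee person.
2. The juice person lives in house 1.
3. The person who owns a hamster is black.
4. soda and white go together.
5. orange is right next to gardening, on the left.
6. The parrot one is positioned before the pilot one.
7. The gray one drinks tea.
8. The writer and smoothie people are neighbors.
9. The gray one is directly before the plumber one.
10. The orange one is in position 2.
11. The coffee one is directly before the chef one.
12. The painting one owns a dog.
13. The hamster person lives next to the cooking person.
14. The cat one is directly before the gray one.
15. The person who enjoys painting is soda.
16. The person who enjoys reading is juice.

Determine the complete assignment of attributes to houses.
Solution:

House | Job | Drink | Hobby | Color | Pet
-----------------------------------------
  1   | nurse | juice | reading | black | hamster
  2   | writer | coffee | cooking | orange | parrot
  3   | chef | smoothie | gardening | brown | cat
  4   | pilot | tea | hiking | gray | rabbit
  5   | plumber | soda | painting | white | dog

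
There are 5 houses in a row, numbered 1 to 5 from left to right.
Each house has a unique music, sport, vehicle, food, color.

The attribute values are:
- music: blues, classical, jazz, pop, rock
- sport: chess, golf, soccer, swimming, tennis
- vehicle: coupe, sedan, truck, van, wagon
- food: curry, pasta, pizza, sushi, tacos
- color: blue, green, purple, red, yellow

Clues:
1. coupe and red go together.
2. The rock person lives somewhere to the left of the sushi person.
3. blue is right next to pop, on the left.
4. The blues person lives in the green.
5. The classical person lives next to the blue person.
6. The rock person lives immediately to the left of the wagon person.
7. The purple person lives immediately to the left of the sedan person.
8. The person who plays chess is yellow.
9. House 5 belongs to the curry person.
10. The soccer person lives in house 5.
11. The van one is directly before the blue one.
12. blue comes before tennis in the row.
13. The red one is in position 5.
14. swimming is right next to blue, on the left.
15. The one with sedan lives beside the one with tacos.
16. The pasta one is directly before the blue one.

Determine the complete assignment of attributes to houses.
Solution:

House | Music | Sport | Vehicle | Food | Color
----------------------------------------------
  1   | classical | swimming | van | pasta | purple
  2   | rock | golf | sedan | pizza | blue
  3   | pop | chess | wagon | tacos | yellow
  4   | blues | tennis | truck | sushi | green
  5   | jazz | soccer | coupe | curry | red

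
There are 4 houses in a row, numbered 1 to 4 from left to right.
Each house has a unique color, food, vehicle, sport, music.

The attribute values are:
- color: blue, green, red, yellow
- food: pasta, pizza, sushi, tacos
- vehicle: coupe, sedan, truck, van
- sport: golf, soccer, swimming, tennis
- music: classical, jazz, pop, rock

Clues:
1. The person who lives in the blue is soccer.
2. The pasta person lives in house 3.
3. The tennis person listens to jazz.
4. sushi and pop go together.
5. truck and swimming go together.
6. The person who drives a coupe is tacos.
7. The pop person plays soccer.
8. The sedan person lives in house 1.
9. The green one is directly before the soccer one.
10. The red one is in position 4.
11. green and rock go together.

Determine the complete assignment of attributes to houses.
Solution:

House | Color | Food | Vehicle | Sport | Music
----------------------------------------------
  1   | green | pizza | sedan | golf | rock
  2   | blue | sushi | van | soccer | pop
  3   | yellow | pasta | truck | swimming | classical
  4   | red | tacos | coupe | tennis | jazz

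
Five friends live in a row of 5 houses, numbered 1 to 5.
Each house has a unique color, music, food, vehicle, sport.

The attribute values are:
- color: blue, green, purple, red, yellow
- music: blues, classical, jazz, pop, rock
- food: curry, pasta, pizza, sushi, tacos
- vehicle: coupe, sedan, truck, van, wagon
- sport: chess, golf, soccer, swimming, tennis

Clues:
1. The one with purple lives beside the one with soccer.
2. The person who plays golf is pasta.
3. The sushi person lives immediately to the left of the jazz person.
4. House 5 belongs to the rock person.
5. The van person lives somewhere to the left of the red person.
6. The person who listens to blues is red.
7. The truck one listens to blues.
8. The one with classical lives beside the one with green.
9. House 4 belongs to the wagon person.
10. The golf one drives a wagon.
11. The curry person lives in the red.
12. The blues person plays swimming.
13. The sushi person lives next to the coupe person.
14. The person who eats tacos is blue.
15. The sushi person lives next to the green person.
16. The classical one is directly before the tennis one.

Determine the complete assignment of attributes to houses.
Solution:

House | Color | Music | Food | Vehicle | Sport
----------------------------------------------
  1   | yellow | classical | sushi | van | chess
  2   | green | jazz | pizza | coupe | tennis
  3   | red | blues | curry | truck | swimming
  4   | purple | pop | pasta | wagon | golf
  5   | blue | rock | tacos | sedan | soccer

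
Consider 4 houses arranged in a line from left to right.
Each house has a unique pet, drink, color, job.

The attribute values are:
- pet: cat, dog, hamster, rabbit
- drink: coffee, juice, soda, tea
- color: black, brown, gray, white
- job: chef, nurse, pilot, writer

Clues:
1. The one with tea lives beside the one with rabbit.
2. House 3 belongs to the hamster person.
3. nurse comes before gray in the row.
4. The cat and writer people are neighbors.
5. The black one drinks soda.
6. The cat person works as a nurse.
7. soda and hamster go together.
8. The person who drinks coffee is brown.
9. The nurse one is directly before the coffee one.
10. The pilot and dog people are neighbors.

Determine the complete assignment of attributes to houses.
Solution:

House | Pet | Drink | Color | Job
---------------------------------
  1   | cat | tea | white | nurse
  2   | rabbit | coffee | brown | writer
  3   | hamster | soda | black | pilot
  4   | dog | juice | gray | chef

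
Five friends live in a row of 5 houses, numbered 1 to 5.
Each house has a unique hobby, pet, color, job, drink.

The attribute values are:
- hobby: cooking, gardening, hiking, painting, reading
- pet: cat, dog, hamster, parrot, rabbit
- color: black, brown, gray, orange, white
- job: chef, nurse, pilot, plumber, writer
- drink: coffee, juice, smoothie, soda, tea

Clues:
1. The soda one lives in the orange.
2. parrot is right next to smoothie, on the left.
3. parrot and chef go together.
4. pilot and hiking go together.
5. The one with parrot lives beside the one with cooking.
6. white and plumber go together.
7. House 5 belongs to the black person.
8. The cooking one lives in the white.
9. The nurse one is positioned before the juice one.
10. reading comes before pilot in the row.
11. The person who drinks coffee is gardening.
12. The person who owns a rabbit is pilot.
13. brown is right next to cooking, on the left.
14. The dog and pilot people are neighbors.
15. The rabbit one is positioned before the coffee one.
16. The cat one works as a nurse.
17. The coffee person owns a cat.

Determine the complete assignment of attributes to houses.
Solution:

House | Hobby | Pet | Color | Job | Drink
-----------------------------------------
  1   | reading | parrot | brown | chef | tea
  2   | cooking | dog | white | plumber | smoothie
  3   | hiking | rabbit | orange | pilot | soda
  4   | gardening | cat | gray | nurse | coffee
  5   | painting | hamster | black | writer | juice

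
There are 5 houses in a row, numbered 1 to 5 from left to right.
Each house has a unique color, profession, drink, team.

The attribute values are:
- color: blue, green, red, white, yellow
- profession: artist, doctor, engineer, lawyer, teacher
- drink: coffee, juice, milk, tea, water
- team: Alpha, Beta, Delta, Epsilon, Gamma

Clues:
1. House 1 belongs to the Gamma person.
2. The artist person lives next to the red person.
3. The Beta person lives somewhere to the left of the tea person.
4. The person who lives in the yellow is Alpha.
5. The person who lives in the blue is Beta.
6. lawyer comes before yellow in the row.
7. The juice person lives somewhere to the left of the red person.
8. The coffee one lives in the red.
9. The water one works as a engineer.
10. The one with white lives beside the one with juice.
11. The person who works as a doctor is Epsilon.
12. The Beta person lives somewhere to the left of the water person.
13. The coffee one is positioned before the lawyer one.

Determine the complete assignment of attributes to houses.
Solution:

House | Color | Profession | Drink | Team
-----------------------------------------
  1   | white | teacher | milk | Gamma
  2   | blue | artist | juice | Beta
  3   | red | doctor | coffee | Epsilon
  4   | green | lawyer | tea | Delta
  5   | yellow | engineer | water | Alpha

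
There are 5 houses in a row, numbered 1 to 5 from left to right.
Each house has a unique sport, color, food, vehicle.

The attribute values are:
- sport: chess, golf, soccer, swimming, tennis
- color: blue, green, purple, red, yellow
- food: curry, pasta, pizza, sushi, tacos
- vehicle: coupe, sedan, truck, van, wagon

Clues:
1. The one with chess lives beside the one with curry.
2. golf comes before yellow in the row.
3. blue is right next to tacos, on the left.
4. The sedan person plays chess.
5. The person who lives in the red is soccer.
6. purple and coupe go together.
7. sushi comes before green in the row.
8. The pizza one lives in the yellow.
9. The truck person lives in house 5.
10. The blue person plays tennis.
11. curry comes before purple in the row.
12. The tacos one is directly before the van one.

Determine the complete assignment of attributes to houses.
Solution:

House | Sport | Color | Food | Vehicle
--------------------------------------
  1   | tennis | blue | sushi | wagon
  2   | chess | green | tacos | sedan
  3   | soccer | red | curry | van
  4   | golf | purple | pasta | coupe
  5   | swimming | yellow | pizza | truck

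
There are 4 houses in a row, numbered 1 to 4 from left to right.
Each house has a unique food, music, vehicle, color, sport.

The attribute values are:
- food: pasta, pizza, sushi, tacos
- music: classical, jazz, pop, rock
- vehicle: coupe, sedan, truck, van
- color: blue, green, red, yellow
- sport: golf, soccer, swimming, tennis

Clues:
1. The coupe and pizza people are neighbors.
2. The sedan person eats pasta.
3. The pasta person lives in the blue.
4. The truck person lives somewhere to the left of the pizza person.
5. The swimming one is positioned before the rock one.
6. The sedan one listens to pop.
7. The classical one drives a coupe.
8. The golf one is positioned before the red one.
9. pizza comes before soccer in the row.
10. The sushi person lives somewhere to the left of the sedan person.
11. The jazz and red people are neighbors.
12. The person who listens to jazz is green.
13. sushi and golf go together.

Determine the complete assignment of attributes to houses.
Solution:

House | Food | Music | Vehicle | Color | Sport
----------------------------------------------
  1   | sushi | jazz | truck | green | golf
  2   | tacos | classical | coupe | red | swimming
  3   | pizza | rock | van | yellow | tennis
  4   | pasta | pop | sedan | blue | soccer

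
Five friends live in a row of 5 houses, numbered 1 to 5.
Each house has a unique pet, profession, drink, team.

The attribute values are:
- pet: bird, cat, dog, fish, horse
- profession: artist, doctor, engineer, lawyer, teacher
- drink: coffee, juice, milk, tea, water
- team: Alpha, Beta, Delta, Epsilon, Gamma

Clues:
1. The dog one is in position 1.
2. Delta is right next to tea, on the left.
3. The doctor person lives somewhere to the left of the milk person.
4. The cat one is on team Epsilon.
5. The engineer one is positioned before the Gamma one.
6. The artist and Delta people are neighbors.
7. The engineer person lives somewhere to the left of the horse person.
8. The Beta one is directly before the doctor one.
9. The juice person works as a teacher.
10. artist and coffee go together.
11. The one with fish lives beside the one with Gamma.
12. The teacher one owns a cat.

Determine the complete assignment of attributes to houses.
Solution:

House | Pet | Profession | Drink | Team
---------------------------------------
  1   | dog | artist | coffee | Beta
  2   | bird | doctor | water | Delta
  3   | fish | engineer | tea | Alpha
  4   | horse | lawyer | milk | Gamma
  5   | cat | teacher | juice | Epsilon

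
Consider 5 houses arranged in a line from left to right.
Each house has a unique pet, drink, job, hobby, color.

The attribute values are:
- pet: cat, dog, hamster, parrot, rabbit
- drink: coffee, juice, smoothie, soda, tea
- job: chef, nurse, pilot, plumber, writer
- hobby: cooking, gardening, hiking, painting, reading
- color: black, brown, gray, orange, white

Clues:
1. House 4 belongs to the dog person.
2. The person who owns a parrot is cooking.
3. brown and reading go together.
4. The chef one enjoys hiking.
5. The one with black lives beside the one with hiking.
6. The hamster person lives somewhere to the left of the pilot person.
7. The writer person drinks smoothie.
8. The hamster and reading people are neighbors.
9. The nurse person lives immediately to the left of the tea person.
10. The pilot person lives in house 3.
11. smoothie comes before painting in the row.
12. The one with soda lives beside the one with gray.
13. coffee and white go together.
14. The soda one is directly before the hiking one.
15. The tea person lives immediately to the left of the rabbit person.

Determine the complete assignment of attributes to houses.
Solution:

House | Pet | Drink | Job | Hobby | Color
-----------------------------------------
  1   | parrot | soda | nurse | cooking | black
  2   | hamster | tea | chef | hiking | gray
  3   | rabbit | juice | pilot | reading | brown
  4   | dog | smoothie | writer | gardening | orange
  5   | cat | coffee | plumber | painting | white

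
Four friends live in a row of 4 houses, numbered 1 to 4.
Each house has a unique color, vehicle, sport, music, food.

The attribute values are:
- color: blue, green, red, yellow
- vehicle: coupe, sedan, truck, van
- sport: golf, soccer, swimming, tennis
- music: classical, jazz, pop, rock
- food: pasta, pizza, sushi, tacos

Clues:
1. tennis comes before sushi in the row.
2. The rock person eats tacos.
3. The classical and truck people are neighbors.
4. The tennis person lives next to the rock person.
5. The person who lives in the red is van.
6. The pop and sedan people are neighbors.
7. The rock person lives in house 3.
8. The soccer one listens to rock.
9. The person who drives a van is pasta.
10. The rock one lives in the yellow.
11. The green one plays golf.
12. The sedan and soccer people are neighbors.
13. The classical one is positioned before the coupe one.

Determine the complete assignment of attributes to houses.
Solution:

House | Color | Vehicle | Sport | Music | Food
----------------------------------------------
  1   | red | van | swimming | pop | pasta
  2   | blue | sedan | tennis | classical | pizza
  3   | yellow | truck | soccer | rock | tacos
  4   | green | coupe | golf | jazz | sushi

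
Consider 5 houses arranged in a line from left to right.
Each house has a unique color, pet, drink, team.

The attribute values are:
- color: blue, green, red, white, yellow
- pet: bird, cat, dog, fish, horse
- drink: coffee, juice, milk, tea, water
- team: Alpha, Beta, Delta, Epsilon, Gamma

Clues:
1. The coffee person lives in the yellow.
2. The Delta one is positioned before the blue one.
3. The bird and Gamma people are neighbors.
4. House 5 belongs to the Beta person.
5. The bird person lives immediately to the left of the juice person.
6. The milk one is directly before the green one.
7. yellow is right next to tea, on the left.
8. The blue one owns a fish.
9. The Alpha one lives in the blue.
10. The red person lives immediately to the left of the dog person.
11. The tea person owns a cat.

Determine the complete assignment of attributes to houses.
Solution:

House | Color | Pet | Drink | Team
----------------------------------
  1   | red | bird | milk | Delta
  2   | green | dog | juice | Gamma
  3   | blue | fish | water | Alpha
  4   | yellow | horse | coffee | Epsilon
  5   | white | cat | tea | Beta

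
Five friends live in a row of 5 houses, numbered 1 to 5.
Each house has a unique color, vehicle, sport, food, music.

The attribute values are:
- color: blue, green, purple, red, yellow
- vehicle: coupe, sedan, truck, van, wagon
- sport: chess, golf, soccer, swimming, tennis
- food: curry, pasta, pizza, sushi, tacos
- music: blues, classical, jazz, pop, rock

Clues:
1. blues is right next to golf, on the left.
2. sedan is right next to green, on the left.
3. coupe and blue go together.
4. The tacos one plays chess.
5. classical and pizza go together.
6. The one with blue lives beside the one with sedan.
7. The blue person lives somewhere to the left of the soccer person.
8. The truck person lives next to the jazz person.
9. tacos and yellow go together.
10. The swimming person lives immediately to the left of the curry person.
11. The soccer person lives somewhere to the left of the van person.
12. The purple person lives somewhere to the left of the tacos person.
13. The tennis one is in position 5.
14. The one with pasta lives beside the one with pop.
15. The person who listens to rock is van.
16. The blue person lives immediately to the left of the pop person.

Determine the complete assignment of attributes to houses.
Solution:

House | Color | Vehicle | Sport | Food | Music
----------------------------------------------
  1   | blue | coupe | swimming | pasta | blues
  2   | purple | sedan | golf | curry | pop
  3   | green | truck | soccer | pizza | classical
  4   | yellow | wagon | chess | tacos | jazz
  5   | red | van | tennis | sushi | rock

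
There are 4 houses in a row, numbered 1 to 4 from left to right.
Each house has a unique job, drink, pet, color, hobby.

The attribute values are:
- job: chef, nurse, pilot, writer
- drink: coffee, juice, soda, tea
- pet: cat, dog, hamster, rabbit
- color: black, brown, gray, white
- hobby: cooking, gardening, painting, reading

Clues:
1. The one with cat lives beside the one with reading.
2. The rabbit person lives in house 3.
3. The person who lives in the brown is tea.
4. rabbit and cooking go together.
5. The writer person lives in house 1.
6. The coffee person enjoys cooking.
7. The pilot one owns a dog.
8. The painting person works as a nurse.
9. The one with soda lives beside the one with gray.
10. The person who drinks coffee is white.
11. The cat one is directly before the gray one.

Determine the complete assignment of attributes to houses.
Solution:

House | Job | Drink | Pet | Color | Hobby
-----------------------------------------
  1   | writer | soda | cat | black | gardening
  2   | pilot | juice | dog | gray | reading
  3   | chef | coffee | rabbit | white | cooking
  4   | nurse | tea | hamster | brown | painting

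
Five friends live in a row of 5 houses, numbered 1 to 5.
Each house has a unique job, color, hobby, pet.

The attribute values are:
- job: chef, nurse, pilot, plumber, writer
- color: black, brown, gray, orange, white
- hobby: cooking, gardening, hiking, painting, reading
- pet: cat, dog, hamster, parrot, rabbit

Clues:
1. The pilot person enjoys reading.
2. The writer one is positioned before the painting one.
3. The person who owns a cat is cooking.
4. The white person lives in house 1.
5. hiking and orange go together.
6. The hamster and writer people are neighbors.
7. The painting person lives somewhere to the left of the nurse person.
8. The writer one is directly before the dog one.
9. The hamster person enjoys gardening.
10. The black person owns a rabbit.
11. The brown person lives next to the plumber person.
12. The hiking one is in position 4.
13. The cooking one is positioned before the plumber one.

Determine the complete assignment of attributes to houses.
Solution:

House | Job | Color | Hobby | Pet
---------------------------------
  1   | chef | white | gardening | hamster
  2   | writer | brown | cooking | cat
  3   | plumber | gray | painting | dog
  4   | nurse | orange | hiking | parrot
  5   | pilot | black | reading | rabbit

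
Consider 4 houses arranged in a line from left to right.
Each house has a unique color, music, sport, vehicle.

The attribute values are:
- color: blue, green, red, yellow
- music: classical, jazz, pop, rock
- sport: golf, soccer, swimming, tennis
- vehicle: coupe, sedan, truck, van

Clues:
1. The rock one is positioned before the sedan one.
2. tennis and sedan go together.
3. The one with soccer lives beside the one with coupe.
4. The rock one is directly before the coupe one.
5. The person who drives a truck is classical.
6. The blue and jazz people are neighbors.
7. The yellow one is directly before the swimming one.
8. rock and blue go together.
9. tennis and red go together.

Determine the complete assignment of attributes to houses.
Solution:

House | Color | Music | Sport | Vehicle
---------------------------------------
  1   | blue | rock | soccer | van
  2   | yellow | jazz | golf | coupe
  3   | green | classical | swimming | truck
  4   | red | pop | tennis | sedan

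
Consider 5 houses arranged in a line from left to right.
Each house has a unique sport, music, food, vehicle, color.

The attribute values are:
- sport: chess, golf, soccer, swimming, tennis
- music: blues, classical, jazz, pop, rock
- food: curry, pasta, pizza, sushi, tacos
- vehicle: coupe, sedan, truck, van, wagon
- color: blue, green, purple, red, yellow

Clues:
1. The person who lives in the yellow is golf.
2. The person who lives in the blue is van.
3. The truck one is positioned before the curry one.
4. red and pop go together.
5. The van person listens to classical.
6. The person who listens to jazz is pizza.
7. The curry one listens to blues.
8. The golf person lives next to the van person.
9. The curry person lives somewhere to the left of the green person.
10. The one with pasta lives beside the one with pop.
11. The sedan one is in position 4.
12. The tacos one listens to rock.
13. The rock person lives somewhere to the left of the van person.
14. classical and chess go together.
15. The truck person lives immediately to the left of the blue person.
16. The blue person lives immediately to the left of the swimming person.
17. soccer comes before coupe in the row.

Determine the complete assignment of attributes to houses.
Solution:

House | Sport | Music | Food | Vehicle | Color
----------------------------------------------
  1   | golf | rock | tacos | truck | yellow
  2   | chess | classical | pasta | van | blue
  3   | swimming | pop | sushi | wagon | red
  4   | soccer | blues | curry | sedan | purple
  5   | tennis | jazz | pizza | coupe | green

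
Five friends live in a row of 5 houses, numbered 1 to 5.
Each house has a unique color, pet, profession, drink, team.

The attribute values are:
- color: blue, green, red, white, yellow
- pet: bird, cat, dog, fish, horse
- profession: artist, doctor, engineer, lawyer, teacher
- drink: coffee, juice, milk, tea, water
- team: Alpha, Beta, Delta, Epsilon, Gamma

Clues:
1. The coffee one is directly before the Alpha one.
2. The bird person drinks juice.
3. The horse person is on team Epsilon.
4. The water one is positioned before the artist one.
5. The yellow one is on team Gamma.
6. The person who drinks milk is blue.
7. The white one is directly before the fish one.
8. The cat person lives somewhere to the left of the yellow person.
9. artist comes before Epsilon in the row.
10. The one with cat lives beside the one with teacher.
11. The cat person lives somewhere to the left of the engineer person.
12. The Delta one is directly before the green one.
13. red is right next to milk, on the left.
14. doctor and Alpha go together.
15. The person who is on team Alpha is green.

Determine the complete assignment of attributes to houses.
Solution:

House | Color | Pet | Profession | Drink | Team
-----------------------------------------------
  1   | white | dog | lawyer | coffee | Delta
  2   | green | fish | doctor | water | Alpha
  3   | red | cat | artist | tea | Beta
  4   | blue | horse | teacher | milk | Epsilon
  5   | yellow | bird | engineer | juice | Gamma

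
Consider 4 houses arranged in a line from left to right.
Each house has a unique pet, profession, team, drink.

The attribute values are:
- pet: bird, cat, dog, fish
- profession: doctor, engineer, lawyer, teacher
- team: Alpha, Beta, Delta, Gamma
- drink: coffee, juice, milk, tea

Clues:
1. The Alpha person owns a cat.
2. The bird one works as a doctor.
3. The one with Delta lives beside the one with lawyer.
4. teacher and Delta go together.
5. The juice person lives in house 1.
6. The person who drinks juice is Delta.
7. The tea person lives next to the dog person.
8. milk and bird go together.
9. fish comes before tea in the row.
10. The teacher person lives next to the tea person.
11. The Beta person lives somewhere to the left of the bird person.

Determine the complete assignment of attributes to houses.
Solution:

House | Pet | Profession | Team | Drink
---------------------------------------
  1   | fish | teacher | Delta | juice
  2   | cat | lawyer | Alpha | tea
  3   | dog | engineer | Beta | coffee
  4   | bird | doctor | Gamma | milk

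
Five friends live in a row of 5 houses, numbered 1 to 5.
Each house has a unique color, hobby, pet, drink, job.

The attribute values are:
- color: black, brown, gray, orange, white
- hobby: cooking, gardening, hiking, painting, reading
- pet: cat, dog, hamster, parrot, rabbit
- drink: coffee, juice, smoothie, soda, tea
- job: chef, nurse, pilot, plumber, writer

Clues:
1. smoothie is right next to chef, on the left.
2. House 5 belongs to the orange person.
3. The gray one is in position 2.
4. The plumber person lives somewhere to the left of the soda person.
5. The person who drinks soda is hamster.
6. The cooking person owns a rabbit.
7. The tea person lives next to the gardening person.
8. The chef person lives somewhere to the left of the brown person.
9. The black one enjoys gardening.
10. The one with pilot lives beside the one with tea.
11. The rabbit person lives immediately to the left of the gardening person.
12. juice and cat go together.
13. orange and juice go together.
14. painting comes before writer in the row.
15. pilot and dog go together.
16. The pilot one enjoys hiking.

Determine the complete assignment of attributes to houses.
Solution:

House | Color | Hobby | Pet | Drink | Job
-----------------------------------------
  1   | white | hiking | dog | smoothie | pilot
  2   | gray | cooking | rabbit | tea | chef
  3   | black | gardening | parrot | coffee | plumber
  4   | brown | painting | hamster | soda | nurse
  5   | orange | reading | cat | juice | writer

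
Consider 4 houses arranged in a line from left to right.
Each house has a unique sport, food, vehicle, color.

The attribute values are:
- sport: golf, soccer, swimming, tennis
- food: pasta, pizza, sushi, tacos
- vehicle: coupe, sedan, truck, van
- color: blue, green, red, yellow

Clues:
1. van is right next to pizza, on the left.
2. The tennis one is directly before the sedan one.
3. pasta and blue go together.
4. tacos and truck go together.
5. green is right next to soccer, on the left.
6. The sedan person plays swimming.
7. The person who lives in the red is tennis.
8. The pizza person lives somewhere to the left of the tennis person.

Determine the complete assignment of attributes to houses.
Solution:

House | Sport | Food | Vehicle | Color
--------------------------------------
  1   | golf | sushi | van | green
  2   | soccer | pizza | coupe | yellow
  3   | tennis | tacos | truck | red
  4   | swimming | pasta | sedan | blue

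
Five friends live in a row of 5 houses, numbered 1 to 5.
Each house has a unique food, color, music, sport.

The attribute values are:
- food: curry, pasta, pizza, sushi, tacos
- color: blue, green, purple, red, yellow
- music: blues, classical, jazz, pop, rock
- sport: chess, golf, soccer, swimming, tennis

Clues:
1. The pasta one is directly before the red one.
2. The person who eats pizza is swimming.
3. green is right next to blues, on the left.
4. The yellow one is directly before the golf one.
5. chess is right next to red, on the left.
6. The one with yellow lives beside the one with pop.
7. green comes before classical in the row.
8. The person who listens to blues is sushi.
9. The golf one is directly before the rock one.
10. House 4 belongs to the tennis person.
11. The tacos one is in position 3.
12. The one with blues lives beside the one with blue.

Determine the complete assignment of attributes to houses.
Solution:

House | Food | Color | Music | Sport
------------------------------------
  1   | pasta | yellow | jazz | chess
  2   | curry | red | pop | golf
  3   | tacos | green | rock | soccer
  4   | sushi | purple | blues | tennis
  5   | pizza | blue | classical | swimming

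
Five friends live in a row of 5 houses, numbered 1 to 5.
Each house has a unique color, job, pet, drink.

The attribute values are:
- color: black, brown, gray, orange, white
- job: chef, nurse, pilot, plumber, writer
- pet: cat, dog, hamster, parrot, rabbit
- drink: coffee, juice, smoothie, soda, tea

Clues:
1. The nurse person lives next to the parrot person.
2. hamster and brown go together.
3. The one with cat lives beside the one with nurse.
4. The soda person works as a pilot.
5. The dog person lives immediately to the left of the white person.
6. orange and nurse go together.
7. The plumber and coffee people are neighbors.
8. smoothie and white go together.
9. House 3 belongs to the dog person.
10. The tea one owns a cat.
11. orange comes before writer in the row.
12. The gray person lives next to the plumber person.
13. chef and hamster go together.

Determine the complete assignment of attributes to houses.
Solution:

House | Color | Job | Pet | Drink
---------------------------------
  1   | gray | pilot | rabbit | soda
  2   | black | plumber | cat | tea
  3   | orange | nurse | dog | coffee
  4   | white | writer | parrot | smoothie
  5   | brown | chef | hamster | juice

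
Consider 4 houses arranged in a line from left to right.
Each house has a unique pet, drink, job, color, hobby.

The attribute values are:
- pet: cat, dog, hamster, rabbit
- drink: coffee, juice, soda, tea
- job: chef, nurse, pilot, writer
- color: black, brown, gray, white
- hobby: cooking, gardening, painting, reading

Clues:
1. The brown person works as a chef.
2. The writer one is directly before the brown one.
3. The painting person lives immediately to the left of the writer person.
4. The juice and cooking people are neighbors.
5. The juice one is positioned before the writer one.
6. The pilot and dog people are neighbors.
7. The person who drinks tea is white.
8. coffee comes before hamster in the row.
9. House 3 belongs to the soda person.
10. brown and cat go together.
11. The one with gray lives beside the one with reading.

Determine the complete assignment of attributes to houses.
Solution:

House | Pet | Drink | Job | Color | Hobby
-----------------------------------------
  1   | rabbit | juice | pilot | black | painting
  2   | dog | coffee | writer | gray | cooking
  3   | cat | soda | chef | brown | reading
  4   | hamster | tea | nurse | white | gardening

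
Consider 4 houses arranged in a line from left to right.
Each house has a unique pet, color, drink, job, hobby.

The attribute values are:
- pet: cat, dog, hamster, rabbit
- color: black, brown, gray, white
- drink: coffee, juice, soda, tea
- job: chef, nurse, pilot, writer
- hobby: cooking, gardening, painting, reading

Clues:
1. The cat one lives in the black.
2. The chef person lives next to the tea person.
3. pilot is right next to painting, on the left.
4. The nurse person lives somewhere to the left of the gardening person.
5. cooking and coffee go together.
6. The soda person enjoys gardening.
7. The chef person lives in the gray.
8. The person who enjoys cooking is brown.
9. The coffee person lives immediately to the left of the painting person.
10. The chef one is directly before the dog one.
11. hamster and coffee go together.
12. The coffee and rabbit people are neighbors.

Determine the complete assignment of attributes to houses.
Solution:

House | Pet | Color | Drink | Job | Hobby
-----------------------------------------
  1   | hamster | brown | coffee | pilot | cooking
  2   | rabbit | gray | juice | chef | painting
  3   | dog | white | tea | nurse | reading
  4   | cat | black | soda | writer | gardening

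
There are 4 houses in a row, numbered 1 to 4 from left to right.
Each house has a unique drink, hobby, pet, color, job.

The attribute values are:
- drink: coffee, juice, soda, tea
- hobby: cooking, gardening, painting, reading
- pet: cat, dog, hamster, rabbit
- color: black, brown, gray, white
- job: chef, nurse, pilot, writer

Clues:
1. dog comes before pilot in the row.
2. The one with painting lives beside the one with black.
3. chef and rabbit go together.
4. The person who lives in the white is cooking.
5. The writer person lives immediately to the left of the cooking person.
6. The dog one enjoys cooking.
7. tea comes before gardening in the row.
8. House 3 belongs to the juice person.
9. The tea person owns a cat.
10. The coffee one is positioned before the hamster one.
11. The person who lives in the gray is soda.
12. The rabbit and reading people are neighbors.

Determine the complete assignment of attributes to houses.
Solution:

House | Drink | Hobby | Pet | Color | Job
-----------------------------------------
  1   | coffee | painting | rabbit | brown | chef
  2   | tea | reading | cat | black | writer
  3   | juice | cooking | dog | white | nurse
  4   | soda | gardening | hamster | gray | pilot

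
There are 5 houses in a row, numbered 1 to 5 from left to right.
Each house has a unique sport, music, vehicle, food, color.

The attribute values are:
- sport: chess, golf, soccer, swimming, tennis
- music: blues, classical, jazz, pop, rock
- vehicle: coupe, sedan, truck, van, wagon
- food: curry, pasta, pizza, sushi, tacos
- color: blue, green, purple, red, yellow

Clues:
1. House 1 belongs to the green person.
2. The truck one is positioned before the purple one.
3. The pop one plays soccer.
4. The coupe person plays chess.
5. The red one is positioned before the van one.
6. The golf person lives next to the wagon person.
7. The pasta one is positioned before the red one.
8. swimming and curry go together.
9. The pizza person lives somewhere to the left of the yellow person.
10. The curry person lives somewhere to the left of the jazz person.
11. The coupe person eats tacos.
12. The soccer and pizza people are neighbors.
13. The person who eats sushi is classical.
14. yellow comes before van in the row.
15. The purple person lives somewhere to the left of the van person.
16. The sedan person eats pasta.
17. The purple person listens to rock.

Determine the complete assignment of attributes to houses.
Solution:

House | Sport | Music | Vehicle | Food | Color
----------------------------------------------
  1   | soccer | pop | sedan | pasta | green
  2   | golf | blues | truck | pizza | red
  3   | swimming | rock | wagon | curry | purple
  4   | chess | jazz | coupe | tacos | yellow
  5   | tennis | classical | van | sushi | blue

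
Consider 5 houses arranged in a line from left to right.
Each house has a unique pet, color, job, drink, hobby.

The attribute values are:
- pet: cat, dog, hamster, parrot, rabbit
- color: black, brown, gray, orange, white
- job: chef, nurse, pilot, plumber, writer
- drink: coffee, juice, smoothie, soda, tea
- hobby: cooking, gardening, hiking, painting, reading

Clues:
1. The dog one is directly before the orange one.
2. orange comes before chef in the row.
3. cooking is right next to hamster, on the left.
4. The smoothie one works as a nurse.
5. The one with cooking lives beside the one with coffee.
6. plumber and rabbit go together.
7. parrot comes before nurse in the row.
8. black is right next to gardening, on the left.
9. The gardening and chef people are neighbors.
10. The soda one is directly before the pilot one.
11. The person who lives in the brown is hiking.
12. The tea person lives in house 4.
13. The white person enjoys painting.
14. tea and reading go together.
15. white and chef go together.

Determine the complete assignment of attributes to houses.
Solution:

House | Pet | Color | Job | Drink | Hobby
-----------------------------------------
  1   | dog | black | writer | soda | cooking
  2   | hamster | orange | pilot | coffee | gardening
  3   | parrot | white | chef | juice | painting
  4   | rabbit | gray | plumber | tea | reading
  5   | cat | brown | nurse | smoothie | hiking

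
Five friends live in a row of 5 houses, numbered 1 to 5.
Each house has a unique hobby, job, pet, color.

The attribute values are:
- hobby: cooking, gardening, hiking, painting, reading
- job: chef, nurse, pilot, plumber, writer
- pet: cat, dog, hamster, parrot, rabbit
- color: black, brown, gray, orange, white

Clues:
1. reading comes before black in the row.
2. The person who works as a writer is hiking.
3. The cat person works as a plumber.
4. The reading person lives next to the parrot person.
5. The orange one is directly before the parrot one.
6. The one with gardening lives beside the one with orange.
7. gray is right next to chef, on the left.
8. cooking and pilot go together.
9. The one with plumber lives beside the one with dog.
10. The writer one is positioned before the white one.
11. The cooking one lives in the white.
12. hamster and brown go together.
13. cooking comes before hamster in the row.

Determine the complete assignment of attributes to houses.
Solution:

House | Hobby | Job | Pet | Color
---------------------------------
  1   | gardening | plumber | cat | gray
  2   | reading | chef | dog | orange
  3   | hiking | writer | parrot | black
  4   | cooking | pilot | rabbit | white
  5   | painting | nurse | hamster | brown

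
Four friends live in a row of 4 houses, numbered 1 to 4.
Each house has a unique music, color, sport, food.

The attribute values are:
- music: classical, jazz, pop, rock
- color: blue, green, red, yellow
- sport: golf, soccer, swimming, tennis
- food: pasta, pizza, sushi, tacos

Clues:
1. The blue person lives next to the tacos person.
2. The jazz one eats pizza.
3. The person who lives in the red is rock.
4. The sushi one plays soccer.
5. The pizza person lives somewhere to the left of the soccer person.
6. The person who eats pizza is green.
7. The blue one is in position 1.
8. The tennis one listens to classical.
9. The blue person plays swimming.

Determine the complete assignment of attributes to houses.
Solution:

House | Music | Color | Sport | Food
------------------------------------
  1   | pop | blue | swimming | pasta
  2   | classical | yellow | tennis | tacos
  3   | jazz | green | golf | pizza
  4   | rock | red | soccer | sushi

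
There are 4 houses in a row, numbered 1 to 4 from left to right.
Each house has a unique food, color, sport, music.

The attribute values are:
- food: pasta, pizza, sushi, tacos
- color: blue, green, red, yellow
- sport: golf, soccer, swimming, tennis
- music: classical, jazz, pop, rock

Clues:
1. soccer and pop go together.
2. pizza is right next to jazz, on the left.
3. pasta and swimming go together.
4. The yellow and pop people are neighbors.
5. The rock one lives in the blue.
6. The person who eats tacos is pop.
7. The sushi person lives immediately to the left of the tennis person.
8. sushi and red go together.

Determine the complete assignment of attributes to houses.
Solution:

House | Food | Color | Sport | Music
------------------------------------
  1   | sushi | red | golf | classical
  2   | pizza | blue | tennis | rock
  3   | pasta | yellow | swimming | jazz
  4   | tacos | green | soccer | pop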